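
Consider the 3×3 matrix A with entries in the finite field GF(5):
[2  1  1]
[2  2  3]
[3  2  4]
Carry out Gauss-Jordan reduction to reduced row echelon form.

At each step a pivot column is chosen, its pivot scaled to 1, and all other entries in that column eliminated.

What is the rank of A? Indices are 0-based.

rank = 3

pivot(0,0)=2: scale R0 → (1, 3, 3)
  clear (1,0): R1 −= (2)R0 → (0, 1, 2)
  clear (2,0): R2 −= (3)R0 → (0, 3, 0)
pivot(1,1)=1: scale R1 → (0, 1, 2)
  clear (0,1): R0 −= (3)R1 → (1, 0, 2)
  clear (2,1): R2 −= (3)R1 → (0, 0, 4)
pivot(2,2)=4: scale R2 → (0, 0, 1)
  clear (0,2): R0 −= (2)R2 → (1, 0, 0)
  clear (1,2): R1 −= (2)R2 → (0, 1, 0)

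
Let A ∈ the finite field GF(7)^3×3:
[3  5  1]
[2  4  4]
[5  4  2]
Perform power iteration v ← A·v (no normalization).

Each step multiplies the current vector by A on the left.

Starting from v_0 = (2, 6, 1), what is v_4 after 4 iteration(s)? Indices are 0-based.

v_4 = (2, 1, 2)

v_0 = (2, 6, 1).
v_1 = A·v_0 = (2, 4, 1).
v_2 = A·v_1 = (6, 3, 0).
v_3 = A·v_2 = (5, 3, 0).
v_4 = A·v_3 = (2, 1, 2).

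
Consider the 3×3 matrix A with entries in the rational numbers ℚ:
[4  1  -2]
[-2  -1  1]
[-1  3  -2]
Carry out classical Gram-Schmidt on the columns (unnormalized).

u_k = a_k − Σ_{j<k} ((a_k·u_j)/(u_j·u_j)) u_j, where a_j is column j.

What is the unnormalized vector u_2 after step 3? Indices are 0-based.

Step 1: u_0 = a_0 = (4, -2, -1).
Step 2: u_1 = a_1 − (1/7)·u_0 = (3/7, -5/7, 22/7).
Step 3: u_2 = a_2 − (-8/21)·u_0 − (-55/74)·u_1 = (-35/222, -65/222, -5/111).

u_2 = (-35/222, -65/222, -5/111)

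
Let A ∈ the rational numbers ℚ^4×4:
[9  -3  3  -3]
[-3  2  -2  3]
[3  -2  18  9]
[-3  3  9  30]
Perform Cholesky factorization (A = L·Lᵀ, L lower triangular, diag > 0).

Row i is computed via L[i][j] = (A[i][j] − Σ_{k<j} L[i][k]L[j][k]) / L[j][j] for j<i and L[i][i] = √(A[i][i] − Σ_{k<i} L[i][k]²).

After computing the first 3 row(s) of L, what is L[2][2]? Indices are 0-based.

Step 1: L[0][0] = √(9) = 3.
  L[1][0] = (-3) / L[0][0] = -1.
Step 2: L[1][1] = √(1) = 1.
  L[2][0] = (3) / L[0][0] = 1.
  L[2][1] = (-1) / L[1][1] = -1.
Step 3: L[2][2] = √(16) = 4.

L[2][2] = 4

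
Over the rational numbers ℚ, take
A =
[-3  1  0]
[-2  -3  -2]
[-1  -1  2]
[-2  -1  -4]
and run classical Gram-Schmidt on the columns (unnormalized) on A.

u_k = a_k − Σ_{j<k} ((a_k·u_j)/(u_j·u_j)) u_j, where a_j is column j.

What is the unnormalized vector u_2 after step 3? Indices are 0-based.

u_2 = (11/15, 1/5, 43/15, -41/15)

Step 1: u_0 = a_0 = (-3, -2, -1, -2).
Step 2: u_1 = a_1 − (1/3)·u_0 = (2, -7/3, -2/3, -1/3).
Step 3: u_2 = a_2 − (5/9)·u_0 − (7/15)·u_1 = (11/15, 1/5, 43/15, -41/15).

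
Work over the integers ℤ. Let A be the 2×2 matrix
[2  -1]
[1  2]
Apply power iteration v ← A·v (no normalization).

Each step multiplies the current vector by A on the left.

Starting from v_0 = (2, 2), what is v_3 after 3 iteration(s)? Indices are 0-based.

v_3 = (-18, 26)

v_0 = (2, 2).
v_1 = A·v_0 = (2, 6).
v_2 = A·v_1 = (-2, 14).
v_3 = A·v_2 = (-18, 26).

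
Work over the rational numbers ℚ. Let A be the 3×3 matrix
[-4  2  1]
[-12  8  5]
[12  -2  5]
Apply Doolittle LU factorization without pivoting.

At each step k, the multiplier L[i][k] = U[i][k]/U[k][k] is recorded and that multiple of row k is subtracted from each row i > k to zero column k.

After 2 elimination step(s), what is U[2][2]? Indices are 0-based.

U[2][2] = 4

[col 0] pivot -4
  R1 -= 3*R0 → (0, 2, 2)  (L[1][0] := 3)
  R2 -= -3*R0 → (0, 4, 8)  (L[2][0] := -3)
[col 1] pivot 2
  R2 -= 2*R1 → (0, 0, 4)  (L[2][1] := 2)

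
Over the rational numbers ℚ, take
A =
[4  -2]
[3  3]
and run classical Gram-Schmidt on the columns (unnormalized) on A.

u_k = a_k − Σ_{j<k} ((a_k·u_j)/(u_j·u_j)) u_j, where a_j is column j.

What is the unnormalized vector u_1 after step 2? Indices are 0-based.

Step 1: u_0 = a_0 = (4, 3).
Step 2: u_1 = a_1 − (1/25)·u_0 = (-54/25, 72/25).

u_1 = (-54/25, 72/25)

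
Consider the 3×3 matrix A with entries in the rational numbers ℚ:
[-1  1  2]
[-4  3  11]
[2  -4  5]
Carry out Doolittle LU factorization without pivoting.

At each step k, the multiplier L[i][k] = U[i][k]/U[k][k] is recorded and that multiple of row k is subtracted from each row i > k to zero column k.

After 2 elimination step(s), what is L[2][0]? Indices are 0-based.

L[2][0] = -2

[col 0] pivot -1
  R1 -= 4*R0 → (0, -1, 3)  (L[1][0] := 4)
  R2 -= -2*R0 → (0, -2, 9)  (L[2][0] := -2)
[col 1] pivot -1
  R2 -= 2*R1 → (0, 0, 3)  (L[2][1] := 2)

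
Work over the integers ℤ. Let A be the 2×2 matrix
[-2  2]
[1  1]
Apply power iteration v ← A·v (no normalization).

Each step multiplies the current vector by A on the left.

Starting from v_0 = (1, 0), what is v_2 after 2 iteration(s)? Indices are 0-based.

v_2 = (6, -1)

v_0 = (1, 0).
v_1 = A·v_0 = (-2, 1).
v_2 = A·v_1 = (6, -1).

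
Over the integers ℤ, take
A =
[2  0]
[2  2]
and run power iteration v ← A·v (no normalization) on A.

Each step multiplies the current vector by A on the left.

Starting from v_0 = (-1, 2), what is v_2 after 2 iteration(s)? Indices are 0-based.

v_0 = (-1, 2).
v_1 = A·v_0 = (-2, 2).
v_2 = A·v_1 = (-4, 0).

v_2 = (-4, 0)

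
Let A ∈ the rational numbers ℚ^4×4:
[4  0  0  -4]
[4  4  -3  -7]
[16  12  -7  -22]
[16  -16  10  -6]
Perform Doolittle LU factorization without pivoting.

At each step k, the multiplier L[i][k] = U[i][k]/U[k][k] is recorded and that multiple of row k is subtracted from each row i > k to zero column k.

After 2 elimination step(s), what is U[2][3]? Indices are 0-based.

[col 0] pivot 4
  R1 -= 1*R0 → (0, 4, -3, -3)  (L[1][0] := 1)
  R2 -= 4*R0 → (0, 12, -7, -6)  (L[2][0] := 4)
  R3 -= 4*R0 → (0, -16, 10, 10)  (L[3][0] := 4)
[col 1] pivot 4
  R2 -= 3*R1 → (0, 0, 2, 3)  (L[2][1] := 3)
  R3 -= -4*R1 → (0, 0, -2, -2)  (L[3][1] := -4)

U[2][3] = 3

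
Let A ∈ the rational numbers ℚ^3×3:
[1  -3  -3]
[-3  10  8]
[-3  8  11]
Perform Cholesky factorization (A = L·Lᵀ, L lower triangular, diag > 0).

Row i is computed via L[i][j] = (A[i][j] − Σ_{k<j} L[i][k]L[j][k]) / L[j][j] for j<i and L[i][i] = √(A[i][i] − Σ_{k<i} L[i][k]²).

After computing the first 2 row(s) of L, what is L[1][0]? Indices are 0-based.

Step 1: L[0][0] = √(1) = 1.
  L[1][0] = (-3) / L[0][0] = -3.
Step 2: L[1][1] = √(1) = 1.

L[1][0] = -3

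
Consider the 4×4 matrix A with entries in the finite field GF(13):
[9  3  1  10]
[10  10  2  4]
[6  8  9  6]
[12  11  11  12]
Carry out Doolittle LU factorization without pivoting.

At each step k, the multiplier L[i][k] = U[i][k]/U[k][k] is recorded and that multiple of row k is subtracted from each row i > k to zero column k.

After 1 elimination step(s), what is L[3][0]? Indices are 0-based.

k=0: U[0][0]=9
  eliminate (1,0): mult=4, new row 1: (0, 11, 11, 3); set L[1][0]=4
  eliminate (2,0): mult=5, new row 2: (0, 6, 4, 8); set L[2][0]=5
  eliminate (3,0): mult=10, new row 3: (0, 7, 1, 3); set L[3][0]=10

L[3][0] = 10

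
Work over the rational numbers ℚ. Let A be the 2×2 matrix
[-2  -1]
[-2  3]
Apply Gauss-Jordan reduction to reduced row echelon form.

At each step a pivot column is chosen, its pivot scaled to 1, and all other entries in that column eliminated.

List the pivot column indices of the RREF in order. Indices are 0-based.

pivot columns: 0, 1

pivot(0,0)=-2: scale R0 → (1, 1/2)
  clear (1,0): R1 −= (-2)R0 → (0, 4)
pivot(1,1)=4: scale R1 → (0, 1)
  clear (0,1): R0 −= (1/2)R1 → (1, 0)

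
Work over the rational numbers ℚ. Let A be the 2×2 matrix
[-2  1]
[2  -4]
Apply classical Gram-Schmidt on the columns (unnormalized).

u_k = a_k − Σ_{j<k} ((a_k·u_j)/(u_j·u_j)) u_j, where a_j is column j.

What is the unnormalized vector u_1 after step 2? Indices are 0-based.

u_1 = (-3/2, -3/2)

Step 1: u_0 = a_0 = (-2, 2).
Step 2: u_1 = a_1 − (-5/4)·u_0 = (-3/2, -3/2).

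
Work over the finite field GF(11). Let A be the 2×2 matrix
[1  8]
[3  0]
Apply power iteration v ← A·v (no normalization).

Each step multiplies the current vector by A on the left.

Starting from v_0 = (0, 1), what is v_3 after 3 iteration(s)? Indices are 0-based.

v_0 = (0, 1).
v_1 = A·v_0 = (8, 0).
v_2 = A·v_1 = (8, 2).
v_3 = A·v_2 = (2, 2).

v_3 = (2, 2)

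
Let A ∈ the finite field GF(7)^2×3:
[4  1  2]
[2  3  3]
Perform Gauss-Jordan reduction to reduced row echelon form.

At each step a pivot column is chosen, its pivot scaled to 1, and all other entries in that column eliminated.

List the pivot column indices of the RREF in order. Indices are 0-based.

pivot columns: 0, 1

[1] R0 /= 4  ⇒  (1, 2, 4)
     R1 -= 2·R0  ⇒  (0, 6, 2)
[2] R1 /= 6  ⇒  (0, 1, 5)
     R0 -= 2·R1  ⇒  (1, 0, 1)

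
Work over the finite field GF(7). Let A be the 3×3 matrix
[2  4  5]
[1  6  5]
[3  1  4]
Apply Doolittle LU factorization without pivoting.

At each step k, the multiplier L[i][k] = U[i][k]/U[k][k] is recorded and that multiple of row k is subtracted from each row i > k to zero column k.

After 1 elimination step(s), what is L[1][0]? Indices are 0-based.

k=0: U[0][0]=2
  eliminate (1,0): mult=4, new row 1: (0, 4, 6); set L[1][0]=4
  eliminate (2,0): mult=5, new row 2: (0, 2, 0); set L[2][0]=5

L[1][0] = 4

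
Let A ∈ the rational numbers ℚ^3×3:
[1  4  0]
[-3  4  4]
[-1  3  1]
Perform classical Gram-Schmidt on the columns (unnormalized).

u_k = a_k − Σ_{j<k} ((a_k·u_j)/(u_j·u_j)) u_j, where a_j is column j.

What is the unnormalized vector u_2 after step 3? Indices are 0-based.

u_2 = (2/11, 14/55, -32/55)

Step 1: u_0 = a_0 = (1, -3, -1).
Step 2: u_1 = a_1 − (-1)·u_0 = (5, 1, 2).
Step 3: u_2 = a_2 − (-13/11)·u_0 − (1/5)·u_1 = (2/11, 14/55, -32/55).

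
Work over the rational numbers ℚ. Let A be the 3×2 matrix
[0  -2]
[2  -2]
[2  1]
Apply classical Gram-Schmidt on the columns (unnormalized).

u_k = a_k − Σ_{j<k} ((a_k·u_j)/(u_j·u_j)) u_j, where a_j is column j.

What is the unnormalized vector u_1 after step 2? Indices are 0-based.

u_1 = (-2, -3/2, 3/2)

Step 1: u_0 = a_0 = (0, 2, 2).
Step 2: u_1 = a_1 − (-1/4)·u_0 = (-2, -3/2, 3/2).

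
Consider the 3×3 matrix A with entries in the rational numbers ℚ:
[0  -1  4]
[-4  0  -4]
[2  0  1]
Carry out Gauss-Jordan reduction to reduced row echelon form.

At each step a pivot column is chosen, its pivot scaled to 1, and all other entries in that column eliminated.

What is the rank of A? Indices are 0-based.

step 1: exchange rows 0,1
step 1: normalize row 0 (÷-4) = (1, 0, 1)
  row 2: subtract 2×row0 = (0, 0, -1)
step 2: normalize row 1 (÷-1) = (0, 1, -4)
step 3: normalize row 2 (÷-1) = (0, 0, 1)
  row 0: subtract 1×row2 = (1, 0, 0)
  row 1: subtract -4×row2 = (0, 1, 0)

rank = 3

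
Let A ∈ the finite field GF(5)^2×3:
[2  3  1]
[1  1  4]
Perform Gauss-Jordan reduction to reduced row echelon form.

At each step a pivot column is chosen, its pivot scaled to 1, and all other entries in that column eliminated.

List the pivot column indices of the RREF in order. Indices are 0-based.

pivot columns: 0, 1

[1] R0 /= 2  ⇒  (1, 4, 3)
     R1 -= 1·R0  ⇒  (0, 2, 1)
[2] R1 /= 2  ⇒  (0, 1, 3)
     R0 -= 4·R1  ⇒  (1, 0, 1)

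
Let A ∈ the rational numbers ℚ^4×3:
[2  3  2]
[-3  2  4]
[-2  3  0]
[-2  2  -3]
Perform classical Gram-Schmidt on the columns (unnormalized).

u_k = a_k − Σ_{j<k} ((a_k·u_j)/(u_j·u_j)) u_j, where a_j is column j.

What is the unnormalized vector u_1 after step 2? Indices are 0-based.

u_1 = (83/21, 4/7, 43/21, 22/21)

Step 1: u_0 = a_0 = (2, -3, -2, -2).
Step 2: u_1 = a_1 − (-10/21)·u_0 = (83/21, 4/7, 43/21, 22/21).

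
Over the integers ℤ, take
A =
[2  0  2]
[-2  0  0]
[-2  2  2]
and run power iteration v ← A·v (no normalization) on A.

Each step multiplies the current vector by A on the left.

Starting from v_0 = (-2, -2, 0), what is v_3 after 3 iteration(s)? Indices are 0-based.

v_3 = (16, 16, 64)

v_0 = (-2, -2, 0).
v_1 = A·v_0 = (-4, 4, 0).
v_2 = A·v_1 = (-8, 8, 16).
v_3 = A·v_2 = (16, 16, 64).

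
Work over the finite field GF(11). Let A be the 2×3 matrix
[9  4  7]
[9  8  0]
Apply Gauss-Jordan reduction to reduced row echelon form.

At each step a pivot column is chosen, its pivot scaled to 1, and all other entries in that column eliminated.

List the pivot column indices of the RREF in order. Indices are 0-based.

pivot columns: 0, 1

pivot(0,0)=9: scale R0 → (1, 9, 2)
  clear (1,0): R1 −= (9)R0 → (0, 4, 4)
pivot(1,1)=4: scale R1 → (0, 1, 1)
  clear (0,1): R0 −= (9)R1 → (1, 0, 4)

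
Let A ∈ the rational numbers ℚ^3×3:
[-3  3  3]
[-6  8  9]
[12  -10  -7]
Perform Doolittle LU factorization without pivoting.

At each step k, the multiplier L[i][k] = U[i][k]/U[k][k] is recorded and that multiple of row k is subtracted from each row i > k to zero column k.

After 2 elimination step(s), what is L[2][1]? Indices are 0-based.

k=0: U[0][0]=-3
  eliminate (1,0): mult=2, new row 1: (0, 2, 3); set L[1][0]=2
  eliminate (2,0): mult=-4, new row 2: (0, 2, 5); set L[2][0]=-4
k=1: U[1][1]=2
  eliminate (2,1): mult=1, new row 2: (0, 0, 2); set L[2][1]=1

L[2][1] = 1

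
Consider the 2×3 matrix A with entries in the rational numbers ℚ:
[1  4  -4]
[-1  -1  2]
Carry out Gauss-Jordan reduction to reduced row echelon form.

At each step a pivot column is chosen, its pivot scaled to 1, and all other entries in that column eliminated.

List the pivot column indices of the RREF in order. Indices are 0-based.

pivot columns: 0, 1

[1] R0 /= 1  ⇒  (1, 4, -4)
     R1 -= -1·R0  ⇒  (0, 3, -2)
[2] R1 /= 3  ⇒  (0, 1, -2/3)
     R0 -= 4·R1  ⇒  (1, 0, -4/3)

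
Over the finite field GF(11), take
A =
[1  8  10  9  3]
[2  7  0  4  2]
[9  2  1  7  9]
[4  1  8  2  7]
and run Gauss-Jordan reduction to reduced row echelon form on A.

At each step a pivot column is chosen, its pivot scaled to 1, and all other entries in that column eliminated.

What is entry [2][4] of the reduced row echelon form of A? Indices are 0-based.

pivot(0,0)=1: scale R0 → (1, 8, 10, 9, 3)
  clear (1,0): R1 −= (2)R0 → (0, 2, 2, 8, 7)
  clear (2,0): R2 −= (9)R0 → (0, 7, 10, 3, 4)
  clear (3,0): R3 −= (4)R0 → (0, 2, 1, 10, 6)
pivot(1,1)=2: scale R1 → (0, 1, 1, 4, 9)
  clear (0,1): R0 −= (8)R1 → (1, 0, 2, 10, 8)
  clear (2,1): R2 −= (7)R1 → (0, 0, 3, 8, 7)
  clear (3,1): R3 −= (2)R1 → (0, 0, 10, 2, 10)
pivot(2,2)=3: scale R2 → (0, 0, 1, 10, 6)
  clear (0,2): R0 −= (2)R2 → (1, 0, 0, 1, 7)
  clear (1,2): R1 −= (1)R2 → (0, 1, 0, 5, 3)
  clear (3,2): R3 −= (10)R2 → (0, 0, 0, 1, 5)
pivot(3,3)=1: scale R3 → (0, 0, 0, 1, 5)
  clear (0,3): R0 −= (1)R3 → (1, 0, 0, 0, 2)
  clear (1,3): R1 −= (5)R3 → (0, 1, 0, 0, 0)
  clear (2,3): R2 −= (10)R3 → (0, 0, 1, 0, 0)

M[2][4] = 0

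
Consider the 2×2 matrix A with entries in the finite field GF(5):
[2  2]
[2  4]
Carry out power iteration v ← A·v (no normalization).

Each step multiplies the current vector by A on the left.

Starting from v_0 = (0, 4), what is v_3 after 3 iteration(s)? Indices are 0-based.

v_0 = (0, 4).
v_1 = A·v_0 = (3, 1).
v_2 = A·v_1 = (3, 0).
v_3 = A·v_2 = (1, 1).

v_3 = (1, 1)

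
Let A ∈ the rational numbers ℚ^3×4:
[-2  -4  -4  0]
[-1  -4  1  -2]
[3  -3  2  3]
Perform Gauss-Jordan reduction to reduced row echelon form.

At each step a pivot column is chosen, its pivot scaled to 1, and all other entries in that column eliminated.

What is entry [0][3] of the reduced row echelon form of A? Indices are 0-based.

step 1: normalize row 0 (÷-2) = (1, 2, 2, 0)
  row 1: subtract -1×row0 = (0, -2, 3, -2)
  row 2: subtract 3×row0 = (0, -9, -4, 3)
step 2: normalize row 1 (÷-2) = (0, 1, -3/2, 1)
  row 0: subtract 2×row1 = (1, 0, 5, -2)
  row 2: subtract -9×row1 = (0, 0, -35/2, 12)
step 3: normalize row 2 (÷-35/2) = (0, 0, 1, -24/35)
  row 0: subtract 5×row2 = (1, 0, 0, 10/7)
  row 1: subtract -3/2×row2 = (0, 1, 0, -1/35)

M[0][3] = 10/7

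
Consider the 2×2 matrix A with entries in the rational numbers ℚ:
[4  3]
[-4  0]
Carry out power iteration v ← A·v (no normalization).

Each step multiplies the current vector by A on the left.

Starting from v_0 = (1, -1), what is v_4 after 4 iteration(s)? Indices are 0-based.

v_0 = (1, -1).
v_1 = A·v_0 = (1, -4).
v_2 = A·v_1 = (-8, -4).
v_3 = A·v_2 = (-44, 32).
v_4 = A·v_3 = (-80, 176).

v_4 = (-80, 176)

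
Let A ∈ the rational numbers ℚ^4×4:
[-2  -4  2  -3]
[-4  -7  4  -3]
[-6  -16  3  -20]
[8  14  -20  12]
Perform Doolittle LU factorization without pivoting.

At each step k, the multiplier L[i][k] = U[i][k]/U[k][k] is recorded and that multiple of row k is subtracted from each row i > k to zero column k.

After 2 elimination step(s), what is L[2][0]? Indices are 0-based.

[col 0] pivot -2
  R1 -= 2*R0 → (0, 1, 0, 3)  (L[1][0] := 2)
  R2 -= 3*R0 → (0, -4, -3, -11)  (L[2][0] := 3)
  R3 -= -4*R0 → (0, -2, -12, 0)  (L[3][0] := -4)
[col 1] pivot 1
  R2 -= -4*R1 → (0, 0, -3, 1)  (L[2][1] := -4)
  R3 -= -2*R1 → (0, 0, -12, 6)  (L[3][1] := -2)

L[2][0] = 3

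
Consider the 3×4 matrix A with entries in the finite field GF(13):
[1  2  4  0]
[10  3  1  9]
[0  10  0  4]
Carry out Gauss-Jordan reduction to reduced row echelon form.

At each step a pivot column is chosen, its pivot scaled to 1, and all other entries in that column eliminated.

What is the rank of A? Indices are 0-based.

rank = 3

[1] R0 /= 1  ⇒  (1, 2, 4, 0)
     R1 -= 10·R0  ⇒  (0, 9, 0, 9)
[2] R1 /= 9  ⇒  (0, 1, 0, 1)
     R0 -= 2·R1  ⇒  (1, 0, 4, 11)
     R2 -= 10·R1  ⇒  (0, 0, 0, 7)
column 2 empty below row 2
[3] R2 /= 7  ⇒  (0, 0, 0, 1)
     R0 -= 11·R2  ⇒  (1, 0, 4, 0)
     R1 -= 1·R2  ⇒  (0, 1, 0, 0)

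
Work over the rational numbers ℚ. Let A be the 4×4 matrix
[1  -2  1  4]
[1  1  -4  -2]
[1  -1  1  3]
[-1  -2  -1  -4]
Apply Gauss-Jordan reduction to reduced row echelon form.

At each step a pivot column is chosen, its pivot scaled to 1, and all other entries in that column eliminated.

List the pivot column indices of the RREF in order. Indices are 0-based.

pivot(0,0)=1: scale R0 → (1, -2, 1, 4)
  clear (1,0): R1 −= (1)R0 → (0, 3, -5, -6)
  clear (2,0): R2 −= (1)R0 → (0, 1, 0, -1)
  clear (3,0): R3 −= (-1)R0 → (0, -4, 0, 0)
pivot(1,1)=3: scale R1 → (0, 1, -5/3, -2)
  clear (0,1): R0 −= (-2)R1 → (1, 0, -7/3, 0)
  clear (2,1): R2 −= (1)R1 → (0, 0, 5/3, 1)
  clear (3,1): R3 −= (-4)R1 → (0, 0, -20/3, -8)
pivot(2,2)=5/3: scale R2 → (0, 0, 1, 3/5)
  clear (0,2): R0 −= (-7/3)R2 → (1, 0, 0, 7/5)
  clear (1,2): R1 −= (-5/3)R2 → (0, 1, 0, -1)
  clear (3,2): R3 −= (-20/3)R2 → (0, 0, 0, -4)
pivot(3,3)=-4: scale R3 → (0, 0, 0, 1)
  clear (0,3): R0 −= (7/5)R3 → (1, 0, 0, 0)
  clear (1,3): R1 −= (-1)R3 → (0, 1, 0, 0)
  clear (2,3): R2 −= (3/5)R3 → (0, 0, 1, 0)

pivot columns: 0, 1, 2, 3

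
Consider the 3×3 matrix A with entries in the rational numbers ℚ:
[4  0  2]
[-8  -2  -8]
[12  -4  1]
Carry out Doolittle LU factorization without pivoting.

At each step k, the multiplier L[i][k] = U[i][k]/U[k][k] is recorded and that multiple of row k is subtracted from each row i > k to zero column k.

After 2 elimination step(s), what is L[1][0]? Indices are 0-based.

L[1][0] = -2

[col 0] pivot 4
  R1 -= -2*R0 → (0, -2, -4)  (L[1][0] := -2)
  R2 -= 3*R0 → (0, -4, -5)  (L[2][0] := 3)
[col 1] pivot -2
  R2 -= 2*R1 → (0, 0, 3)  (L[2][1] := 2)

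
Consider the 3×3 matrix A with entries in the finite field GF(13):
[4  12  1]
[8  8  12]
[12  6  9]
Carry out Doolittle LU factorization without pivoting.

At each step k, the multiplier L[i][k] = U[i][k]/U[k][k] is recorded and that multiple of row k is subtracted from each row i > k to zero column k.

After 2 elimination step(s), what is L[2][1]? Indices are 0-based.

L[2][1] = 10

Step 1: pivot at (0,0) is 4.
  row1 ← row1 − (2)·row0  ⇒  L[1][0]=2, U row1=(0, 10, 10)
  row2 ← row2 − (3)·row0  ⇒  L[2][0]=3, U row2=(0, 9, 6)
Step 2: pivot at (1,1) is 10.
  row2 ← row2 − (10)·row1  ⇒  L[2][1]=10, U row2=(0, 0, 10)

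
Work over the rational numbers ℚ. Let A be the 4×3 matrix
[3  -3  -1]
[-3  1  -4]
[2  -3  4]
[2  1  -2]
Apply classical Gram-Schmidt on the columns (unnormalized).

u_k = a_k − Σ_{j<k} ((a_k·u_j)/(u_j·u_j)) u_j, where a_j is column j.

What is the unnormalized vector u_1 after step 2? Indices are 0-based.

Step 1: u_0 = a_0 = (3, -3, 2, 2).
Step 2: u_1 = a_1 − (-8/13)·u_0 = (-15/13, -11/13, -23/13, 29/13).

u_1 = (-15/13, -11/13, -23/13, 29/13)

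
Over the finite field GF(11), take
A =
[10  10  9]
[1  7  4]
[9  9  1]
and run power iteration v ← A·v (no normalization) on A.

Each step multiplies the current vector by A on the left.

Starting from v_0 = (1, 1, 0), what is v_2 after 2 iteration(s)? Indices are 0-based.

v_0 = (1, 1, 0).
v_1 = A·v_0 = (9, 8, 7).
v_2 = A·v_1 = (2, 5, 6).

v_2 = (2, 5, 6)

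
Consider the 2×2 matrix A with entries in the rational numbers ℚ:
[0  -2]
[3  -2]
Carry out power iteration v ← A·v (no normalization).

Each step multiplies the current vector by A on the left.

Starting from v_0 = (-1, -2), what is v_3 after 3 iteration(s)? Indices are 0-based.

v_3 = (-20, -26)

v_0 = (-1, -2).
v_1 = A·v_0 = (4, 1).
v_2 = A·v_1 = (-2, 10).
v_3 = A·v_2 = (-20, -26).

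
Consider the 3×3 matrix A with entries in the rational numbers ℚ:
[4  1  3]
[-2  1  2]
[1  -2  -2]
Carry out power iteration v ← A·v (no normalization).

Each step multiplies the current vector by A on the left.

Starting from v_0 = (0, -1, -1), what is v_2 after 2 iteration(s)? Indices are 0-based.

v_2 = (-7, 13, -6)

v_0 = (0, -1, -1).
v_1 = A·v_0 = (-4, -3, 4).
v_2 = A·v_1 = (-7, 13, -6).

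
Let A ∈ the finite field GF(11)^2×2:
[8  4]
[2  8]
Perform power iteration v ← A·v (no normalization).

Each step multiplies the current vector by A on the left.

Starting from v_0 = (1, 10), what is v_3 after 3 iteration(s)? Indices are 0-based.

v_0 = (1, 10).
v_1 = A·v_0 = (4, 5).
v_2 = A·v_1 = (8, 4).
v_3 = A·v_2 = (3, 4).

v_3 = (3, 4)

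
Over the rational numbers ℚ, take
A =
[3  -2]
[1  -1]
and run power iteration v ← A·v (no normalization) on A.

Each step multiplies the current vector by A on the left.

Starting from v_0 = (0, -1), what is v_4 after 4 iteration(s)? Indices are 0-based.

v_0 = (0, -1).
v_1 = A·v_0 = (2, 1).
v_2 = A·v_1 = (4, 1).
v_3 = A·v_2 = (10, 3).
v_4 = A·v_3 = (24, 7).

v_4 = (24, 7)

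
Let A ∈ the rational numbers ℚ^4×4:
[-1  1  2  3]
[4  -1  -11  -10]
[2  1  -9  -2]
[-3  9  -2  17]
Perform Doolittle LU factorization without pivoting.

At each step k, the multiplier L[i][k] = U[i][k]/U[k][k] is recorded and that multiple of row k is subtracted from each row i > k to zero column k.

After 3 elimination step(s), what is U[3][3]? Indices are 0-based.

U[3][3] = 2

Step 1: pivot at (0,0) is -1.
  row1 ← row1 − (-4)·row0  ⇒  L[1][0]=-4, U row1=(0, 3, -3, 2)
  row2 ← row2 − (-2)·row0  ⇒  L[2][0]=-2, U row2=(0, 3, -5, 4)
  row3 ← row3 − (3)·row0  ⇒  L[3][0]=3, U row3=(0, 6, -8, 8)
Step 2: pivot at (1,1) is 3.
  row2 ← row2 − (1)·row1  ⇒  L[2][1]=1, U row2=(0, 0, -2, 2)
  row3 ← row3 − (2)·row1  ⇒  L[3][1]=2, U row3=(0, 0, -2, 4)
Step 3: pivot at (2,2) is -2.
  row3 ← row3 − (1)·row2  ⇒  L[3][2]=1, U row3=(0, 0, 0, 2)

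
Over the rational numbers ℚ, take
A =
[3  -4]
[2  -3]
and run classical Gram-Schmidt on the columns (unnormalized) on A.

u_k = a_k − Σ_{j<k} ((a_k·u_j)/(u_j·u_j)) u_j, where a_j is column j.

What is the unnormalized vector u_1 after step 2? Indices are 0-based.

u_1 = (2/13, -3/13)

Step 1: u_0 = a_0 = (3, 2).
Step 2: u_1 = a_1 − (-18/13)·u_0 = (2/13, -3/13).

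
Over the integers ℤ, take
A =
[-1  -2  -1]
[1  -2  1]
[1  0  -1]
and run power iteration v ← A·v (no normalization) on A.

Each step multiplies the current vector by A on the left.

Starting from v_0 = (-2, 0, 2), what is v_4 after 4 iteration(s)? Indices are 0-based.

v_0 = (-2, 0, 2).
v_1 = A·v_0 = (0, 0, -4).
v_2 = A·v_1 = (4, -4, 4).
v_3 = A·v_2 = (0, 16, 0).
v_4 = A·v_3 = (-32, -32, 0).

v_4 = (-32, -32, 0)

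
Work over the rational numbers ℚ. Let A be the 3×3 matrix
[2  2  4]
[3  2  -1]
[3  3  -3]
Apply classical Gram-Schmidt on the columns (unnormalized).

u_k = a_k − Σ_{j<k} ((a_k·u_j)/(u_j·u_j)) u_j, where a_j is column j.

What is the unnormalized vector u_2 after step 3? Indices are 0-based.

Step 1: u_0 = a_0 = (2, 3, 3).
Step 2: u_1 = a_1 − (19/22)·u_0 = (3/11, -13/22, 9/22).
Step 3: u_2 = a_2 − (-2/11)·u_0 − (10/13)·u_1 = (54/13, 0, -36/13).

u_2 = (54/13, 0, -36/13)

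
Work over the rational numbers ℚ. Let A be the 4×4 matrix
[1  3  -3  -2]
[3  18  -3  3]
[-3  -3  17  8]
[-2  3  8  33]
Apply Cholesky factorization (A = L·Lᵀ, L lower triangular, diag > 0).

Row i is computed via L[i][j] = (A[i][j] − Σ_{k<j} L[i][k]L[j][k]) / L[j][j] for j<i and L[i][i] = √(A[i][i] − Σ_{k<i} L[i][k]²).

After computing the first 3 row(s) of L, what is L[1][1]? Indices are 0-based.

L[1][1] = 3

Step 1: L[0][0] = √(1) = 1.
  L[1][0] = (3) / L[0][0] = 3.
Step 2: L[1][1] = √(9) = 3.
  L[2][0] = (-3) / L[0][0] = -3.
  L[2][1] = (6) / L[1][1] = 2.
Step 3: L[2][2] = √(4) = 2.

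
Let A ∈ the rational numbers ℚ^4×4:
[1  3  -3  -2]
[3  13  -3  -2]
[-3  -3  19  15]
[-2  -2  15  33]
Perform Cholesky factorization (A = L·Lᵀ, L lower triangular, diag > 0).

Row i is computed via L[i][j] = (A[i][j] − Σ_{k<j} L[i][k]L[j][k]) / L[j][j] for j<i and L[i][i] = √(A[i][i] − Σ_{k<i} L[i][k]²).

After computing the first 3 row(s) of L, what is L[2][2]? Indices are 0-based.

L[2][2] = 1

Step 1: L[0][0] = √(1) = 1.
  L[1][0] = (3) / L[0][0] = 3.
Step 2: L[1][1] = √(4) = 2.
  L[2][0] = (-3) / L[0][0] = -3.
  L[2][1] = (6) / L[1][1] = 3.
Step 3: L[2][2] = √(1) = 1.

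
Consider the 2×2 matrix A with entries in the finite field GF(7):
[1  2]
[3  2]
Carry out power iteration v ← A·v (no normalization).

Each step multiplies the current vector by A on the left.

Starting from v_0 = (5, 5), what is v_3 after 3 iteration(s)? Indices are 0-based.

v_0 = (5, 5).
v_1 = A·v_0 = (1, 4).
v_2 = A·v_1 = (2, 4).
v_3 = A·v_2 = (3, 0).

v_3 = (3, 0)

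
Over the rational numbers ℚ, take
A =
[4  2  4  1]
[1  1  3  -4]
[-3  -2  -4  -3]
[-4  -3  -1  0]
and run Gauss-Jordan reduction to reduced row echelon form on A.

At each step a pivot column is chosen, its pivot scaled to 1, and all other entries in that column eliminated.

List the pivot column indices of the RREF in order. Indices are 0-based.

pivot columns: 0, 1, 2, 3

pivot(0,0)=4: scale R0 → (1, 1/2, 1, 1/4)
  clear (1,0): R1 −= (1)R0 → (0, 1/2, 2, -17/4)
  clear (2,0): R2 −= (-3)R0 → (0, -1/2, -1, -9/4)
  clear (3,0): R3 −= (-4)R0 → (0, -1, 3, 1)
pivot(1,1)=1/2: scale R1 → (0, 1, 4, -17/2)
  clear (0,1): R0 −= (1/2)R1 → (1, 0, -1, 9/2)
  clear (2,1): R2 −= (-1/2)R1 → (0, 0, 1, -13/2)
  clear (3,1): R3 −= (-1)R1 → (0, 0, 7, -15/2)
pivot(2,2)=1: scale R2 → (0, 0, 1, -13/2)
  clear (0,2): R0 −= (-1)R2 → (1, 0, 0, -2)
  clear (1,2): R1 −= (4)R2 → (0, 1, 0, 35/2)
  clear (3,2): R3 −= (7)R2 → (0, 0, 0, 38)
pivot(3,3)=38: scale R3 → (0, 0, 0, 1)
  clear (0,3): R0 −= (-2)R3 → (1, 0, 0, 0)
  clear (1,3): R1 −= (35/2)R3 → (0, 1, 0, 0)
  clear (2,3): R2 −= (-13/2)R3 → (0, 0, 1, 0)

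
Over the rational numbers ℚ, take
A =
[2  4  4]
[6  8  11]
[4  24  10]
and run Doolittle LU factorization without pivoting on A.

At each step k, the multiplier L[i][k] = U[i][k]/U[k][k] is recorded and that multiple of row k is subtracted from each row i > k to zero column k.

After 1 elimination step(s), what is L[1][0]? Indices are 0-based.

L[1][0] = 3

Step 1: pivot at (0,0) is 2.
  row1 ← row1 − (3)·row0  ⇒  L[1][0]=3, U row1=(0, -4, -1)
  row2 ← row2 − (2)·row0  ⇒  L[2][0]=2, U row2=(0, 16, 2)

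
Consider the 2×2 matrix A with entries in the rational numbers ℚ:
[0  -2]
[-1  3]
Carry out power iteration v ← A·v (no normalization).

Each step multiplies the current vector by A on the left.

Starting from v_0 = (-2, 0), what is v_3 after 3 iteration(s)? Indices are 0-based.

v_3 = (-12, 22)

v_0 = (-2, 0).
v_1 = A·v_0 = (0, 2).
v_2 = A·v_1 = (-4, 6).
v_3 = A·v_2 = (-12, 22).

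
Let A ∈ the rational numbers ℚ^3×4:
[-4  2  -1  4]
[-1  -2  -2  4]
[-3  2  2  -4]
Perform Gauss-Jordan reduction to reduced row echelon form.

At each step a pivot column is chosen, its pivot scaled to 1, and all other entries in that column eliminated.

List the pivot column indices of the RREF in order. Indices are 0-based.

[1] R0 /= -4  ⇒  (1, -1/2, 1/4, -1)
     R1 -= -1·R0  ⇒  (0, -5/2, -7/4, 3)
     R2 -= -3·R0  ⇒  (0, 1/2, 11/4, -7)
[2] R1 /= -5/2  ⇒  (0, 1, 7/10, -6/5)
     R0 -= -1/2·R1  ⇒  (1, 0, 3/5, -8/5)
     R2 -= 1/2·R1  ⇒  (0, 0, 12/5, -32/5)
[3] R2 /= 12/5  ⇒  (0, 0, 1, -8/3)
     R0 -= 3/5·R2  ⇒  (1, 0, 0, 0)
     R1 -= 7/10·R2  ⇒  (0, 1, 0, 2/3)

pivot columns: 0, 1, 2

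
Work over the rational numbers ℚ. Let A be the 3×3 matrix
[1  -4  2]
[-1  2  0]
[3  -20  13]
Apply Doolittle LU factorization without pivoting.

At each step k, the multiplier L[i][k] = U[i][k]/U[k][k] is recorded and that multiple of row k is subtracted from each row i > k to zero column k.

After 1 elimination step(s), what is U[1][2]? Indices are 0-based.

U[1][2] = 2

Step 1: pivot at (0,0) is 1.
  row1 ← row1 − (-1)·row0  ⇒  L[1][0]=-1, U row1=(0, -2, 2)
  row2 ← row2 − (3)·row0  ⇒  L[2][0]=3, U row2=(0, -8, 7)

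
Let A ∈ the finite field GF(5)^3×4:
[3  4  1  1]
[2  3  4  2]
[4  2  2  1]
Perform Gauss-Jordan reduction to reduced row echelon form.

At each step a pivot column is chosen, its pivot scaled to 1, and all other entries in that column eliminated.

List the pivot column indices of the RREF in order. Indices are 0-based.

step 1: normalize row 0 (÷3) = (1, 3, 2, 2)
  row 1: subtract 2×row0 = (0, 2, 0, 3)
  row 2: subtract 4×row0 = (0, 0, 4, 3)
step 2: normalize row 1 (÷2) = (0, 1, 0, 4)
  row 0: subtract 3×row1 = (1, 0, 2, 0)
step 3: normalize row 2 (÷4) = (0, 0, 1, 2)
  row 0: subtract 2×row2 = (1, 0, 0, 1)

pivot columns: 0, 1, 2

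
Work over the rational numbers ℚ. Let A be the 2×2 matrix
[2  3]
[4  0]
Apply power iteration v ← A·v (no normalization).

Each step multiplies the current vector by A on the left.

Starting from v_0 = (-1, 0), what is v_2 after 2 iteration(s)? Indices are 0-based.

v_0 = (-1, 0).
v_1 = A·v_0 = (-2, -4).
v_2 = A·v_1 = (-16, -8).

v_2 = (-16, -8)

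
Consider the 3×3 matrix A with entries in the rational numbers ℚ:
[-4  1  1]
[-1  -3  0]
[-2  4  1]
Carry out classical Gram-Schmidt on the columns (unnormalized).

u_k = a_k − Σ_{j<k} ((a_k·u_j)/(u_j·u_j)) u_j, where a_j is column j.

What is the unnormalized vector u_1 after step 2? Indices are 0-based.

Step 1: u_0 = a_0 = (-4, -1, -2).
Step 2: u_1 = a_1 − (-3/7)·u_0 = (-5/7, -24/7, 22/7).

u_1 = (-5/7, -24/7, 22/7)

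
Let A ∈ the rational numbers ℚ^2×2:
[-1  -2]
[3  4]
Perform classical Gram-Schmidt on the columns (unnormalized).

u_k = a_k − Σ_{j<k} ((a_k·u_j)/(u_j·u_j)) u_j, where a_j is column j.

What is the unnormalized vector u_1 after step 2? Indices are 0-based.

u_1 = (-3/5, -1/5)

Step 1: u_0 = a_0 = (-1, 3).
Step 2: u_1 = a_1 − (7/5)·u_0 = (-3/5, -1/5).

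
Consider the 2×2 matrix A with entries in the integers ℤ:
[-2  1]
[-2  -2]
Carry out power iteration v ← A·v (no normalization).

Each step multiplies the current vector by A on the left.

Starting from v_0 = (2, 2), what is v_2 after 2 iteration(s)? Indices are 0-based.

v_2 = (-4, 20)

v_0 = (2, 2).
v_1 = A·v_0 = (-2, -8).
v_2 = A·v_1 = (-4, 20).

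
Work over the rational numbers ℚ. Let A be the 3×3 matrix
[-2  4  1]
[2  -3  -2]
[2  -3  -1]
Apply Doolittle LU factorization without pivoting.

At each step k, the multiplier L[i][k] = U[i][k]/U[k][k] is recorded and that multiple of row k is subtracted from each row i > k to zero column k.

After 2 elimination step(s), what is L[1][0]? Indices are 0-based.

L[1][0] = -1

Step 1: pivot at (0,0) is -2.
  row1 ← row1 − (-1)·row0  ⇒  L[1][0]=-1, U row1=(0, 1, -1)
  row2 ← row2 − (-1)·row0  ⇒  L[2][0]=-1, U row2=(0, 1, 0)
Step 2: pivot at (1,1) is 1.
  row2 ← row2 − (1)·row1  ⇒  L[2][1]=1, U row2=(0, 0, 1)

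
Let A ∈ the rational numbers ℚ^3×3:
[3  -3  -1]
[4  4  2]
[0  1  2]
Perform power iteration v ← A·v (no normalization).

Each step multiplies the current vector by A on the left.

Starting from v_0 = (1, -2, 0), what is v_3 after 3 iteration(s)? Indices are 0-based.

v_0 = (1, -2, 0).
v_1 = A·v_0 = (9, -4, -2).
v_2 = A·v_1 = (41, 16, -8).
v_3 = A·v_2 = (83, 212, 0).

v_3 = (83, 212, 0)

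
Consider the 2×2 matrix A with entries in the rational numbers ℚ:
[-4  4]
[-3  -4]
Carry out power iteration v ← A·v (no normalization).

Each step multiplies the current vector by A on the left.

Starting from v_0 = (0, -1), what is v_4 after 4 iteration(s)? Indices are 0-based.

v_4 = (256, 752)

v_0 = (0, -1).
v_1 = A·v_0 = (-4, 4).
v_2 = A·v_1 = (32, -4).
v_3 = A·v_2 = (-144, -80).
v_4 = A·v_3 = (256, 752).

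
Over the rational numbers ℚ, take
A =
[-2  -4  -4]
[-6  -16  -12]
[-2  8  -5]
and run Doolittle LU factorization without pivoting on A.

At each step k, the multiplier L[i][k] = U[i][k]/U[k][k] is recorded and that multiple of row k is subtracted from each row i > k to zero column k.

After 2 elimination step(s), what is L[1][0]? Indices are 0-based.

L[1][0] = 3

[col 0] pivot -2
  R1 -= 3*R0 → (0, -4, 0)  (L[1][0] := 3)
  R2 -= 1*R0 → (0, 12, -1)  (L[2][0] := 1)
[col 1] pivot -4
  R2 -= -3*R1 → (0, 0, -1)  (L[2][1] := -3)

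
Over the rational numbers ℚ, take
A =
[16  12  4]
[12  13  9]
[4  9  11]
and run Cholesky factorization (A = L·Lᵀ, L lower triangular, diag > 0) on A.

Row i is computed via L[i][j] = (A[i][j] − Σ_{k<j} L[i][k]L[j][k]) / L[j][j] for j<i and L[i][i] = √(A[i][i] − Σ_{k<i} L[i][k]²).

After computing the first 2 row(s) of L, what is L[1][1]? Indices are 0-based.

Step 1: L[0][0] = √(16) = 4.
  L[1][0] = (12) / L[0][0] = 3.
Step 2: L[1][1] = √(4) = 2.

L[1][1] = 2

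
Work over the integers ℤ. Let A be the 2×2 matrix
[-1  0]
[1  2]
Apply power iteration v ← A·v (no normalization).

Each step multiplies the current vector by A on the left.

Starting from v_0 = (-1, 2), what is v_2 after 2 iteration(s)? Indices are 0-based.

v_0 = (-1, 2).
v_1 = A·v_0 = (1, 3).
v_2 = A·v_1 = (-1, 7).

v_2 = (-1, 7)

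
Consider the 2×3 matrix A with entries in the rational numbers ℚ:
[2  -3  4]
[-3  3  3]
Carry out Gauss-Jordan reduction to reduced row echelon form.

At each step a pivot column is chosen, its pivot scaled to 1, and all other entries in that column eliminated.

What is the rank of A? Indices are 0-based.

[1] R0 /= 2  ⇒  (1, -3/2, 2)
     R1 -= -3·R0  ⇒  (0, -3/2, 9)
[2] R1 /= -3/2  ⇒  (0, 1, -6)
     R0 -= -3/2·R1  ⇒  (1, 0, -7)

rank = 2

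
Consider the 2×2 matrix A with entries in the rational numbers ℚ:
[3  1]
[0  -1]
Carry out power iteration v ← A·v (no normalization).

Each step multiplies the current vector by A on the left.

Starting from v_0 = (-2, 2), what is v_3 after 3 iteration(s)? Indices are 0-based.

v_3 = (-40, -2)

v_0 = (-2, 2).
v_1 = A·v_0 = (-4, -2).
v_2 = A·v_1 = (-14, 2).
v_3 = A·v_2 = (-40, -2).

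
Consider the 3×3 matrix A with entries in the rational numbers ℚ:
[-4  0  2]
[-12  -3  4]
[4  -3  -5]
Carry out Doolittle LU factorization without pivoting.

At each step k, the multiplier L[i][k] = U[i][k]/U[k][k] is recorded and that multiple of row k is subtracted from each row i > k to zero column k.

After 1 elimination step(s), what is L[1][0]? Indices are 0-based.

L[1][0] = 3

Step 1: pivot at (0,0) is -4.
  row1 ← row1 − (3)·row0  ⇒  L[1][0]=3, U row1=(0, -3, -2)
  row2 ← row2 − (-1)·row0  ⇒  L[2][0]=-1, U row2=(0, -3, -3)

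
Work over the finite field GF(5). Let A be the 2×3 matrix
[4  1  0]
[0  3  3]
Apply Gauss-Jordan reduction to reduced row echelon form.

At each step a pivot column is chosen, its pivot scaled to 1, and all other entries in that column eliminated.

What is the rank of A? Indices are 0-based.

rank = 2

step 1: normalize row 0 (÷4) = (1, 4, 0)
step 2: normalize row 1 (÷3) = (0, 1, 1)
  row 0: subtract 4×row1 = (1, 0, 1)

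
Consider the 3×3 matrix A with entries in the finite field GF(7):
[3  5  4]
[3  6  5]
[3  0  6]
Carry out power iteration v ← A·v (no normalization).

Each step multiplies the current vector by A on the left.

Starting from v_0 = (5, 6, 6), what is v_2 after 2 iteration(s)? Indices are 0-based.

v_0 = (5, 6, 6).
v_1 = A·v_0 = (6, 4, 2).
v_2 = A·v_1 = (4, 3, 2).

v_2 = (4, 3, 2)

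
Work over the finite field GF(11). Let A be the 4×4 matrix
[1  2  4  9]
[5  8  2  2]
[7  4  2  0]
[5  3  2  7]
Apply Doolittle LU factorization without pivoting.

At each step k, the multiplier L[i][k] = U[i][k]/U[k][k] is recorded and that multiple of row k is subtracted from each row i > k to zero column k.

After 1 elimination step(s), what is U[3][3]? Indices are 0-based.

U[3][3] = 6

k=0: U[0][0]=1
  eliminate (1,0): mult=5, new row 1: (0, 9, 4, 1); set L[1][0]=5
  eliminate (2,0): mult=7, new row 2: (0, 1, 7, 3); set L[2][0]=7
  eliminate (3,0): mult=5, new row 3: (0, 4, 4, 6); set L[3][0]=5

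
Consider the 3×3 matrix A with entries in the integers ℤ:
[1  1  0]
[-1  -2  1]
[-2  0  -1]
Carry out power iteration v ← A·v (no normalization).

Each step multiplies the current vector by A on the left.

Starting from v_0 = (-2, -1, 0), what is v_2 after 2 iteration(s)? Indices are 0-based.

v_0 = (-2, -1, 0).
v_1 = A·v_0 = (-3, 4, 4).
v_2 = A·v_1 = (1, -1, 2).

v_2 = (1, -1, 2)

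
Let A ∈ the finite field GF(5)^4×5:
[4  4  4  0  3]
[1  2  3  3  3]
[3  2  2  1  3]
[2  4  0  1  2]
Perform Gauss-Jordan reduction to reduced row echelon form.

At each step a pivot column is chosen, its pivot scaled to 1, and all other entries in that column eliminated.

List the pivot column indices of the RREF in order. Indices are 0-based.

[1] R0 /= 4  ⇒  (1, 1, 1, 0, 2)
     R1 -= 1·R0  ⇒  (0, 1, 2, 3, 1)
     R2 -= 3·R0  ⇒  (0, 4, 4, 1, 2)
     R3 -= 2·R0  ⇒  (0, 2, 3, 1, 3)
[2] R1 /= 1  ⇒  (0, 1, 2, 3, 1)
     R0 -= 1·R1  ⇒  (1, 0, 4, 2, 1)
     R2 -= 4·R1  ⇒  (0, 0, 1, 4, 3)
     R3 -= 2·R1  ⇒  (0, 0, 4, 0, 1)
[3] R2 /= 1  ⇒  (0, 0, 1, 4, 3)
     R0 -= 4·R2  ⇒  (1, 0, 0, 1, 4)
     R1 -= 2·R2  ⇒  (0, 1, 0, 0, 0)
     R3 -= 4·R2  ⇒  (0, 0, 0, 4, 4)
[4] R3 /= 4  ⇒  (0, 0, 0, 1, 1)
     R0 -= 1·R3  ⇒  (1, 0, 0, 0, 3)
     R2 -= 4·R3  ⇒  (0, 0, 1, 0, 4)

pivot columns: 0, 1, 2, 3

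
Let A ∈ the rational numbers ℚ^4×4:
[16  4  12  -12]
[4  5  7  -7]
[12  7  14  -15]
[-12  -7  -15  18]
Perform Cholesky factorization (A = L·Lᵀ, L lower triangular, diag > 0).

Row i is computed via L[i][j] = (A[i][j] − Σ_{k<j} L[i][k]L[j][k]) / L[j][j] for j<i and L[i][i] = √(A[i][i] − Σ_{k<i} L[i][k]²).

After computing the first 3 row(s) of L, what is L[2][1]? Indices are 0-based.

L[2][1] = 2

Step 1: L[0][0] = √(16) = 4.
  L[1][0] = (4) / L[0][0] = 1.
Step 2: L[1][1] = √(4) = 2.
  L[2][0] = (12) / L[0][0] = 3.
  L[2][1] = (4) / L[1][1] = 2.
Step 3: L[2][2] = √(1) = 1.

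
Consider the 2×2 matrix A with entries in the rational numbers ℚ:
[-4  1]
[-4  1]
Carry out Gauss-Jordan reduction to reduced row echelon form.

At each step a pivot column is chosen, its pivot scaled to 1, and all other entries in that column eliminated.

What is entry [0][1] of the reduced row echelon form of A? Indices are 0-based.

M[0][1] = -1/4

step 1: normalize row 0 (÷-4) = (1, -1/4)
  row 1: subtract -4×row0 = (0, 0)
skip col 1 (zero from row 1)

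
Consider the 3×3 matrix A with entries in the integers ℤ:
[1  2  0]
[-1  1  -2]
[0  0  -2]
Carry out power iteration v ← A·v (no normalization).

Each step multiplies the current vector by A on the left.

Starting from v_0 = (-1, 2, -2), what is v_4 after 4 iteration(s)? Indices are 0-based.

v_4 = (-1, -46, -32)

v_0 = (-1, 2, -2).
v_1 = A·v_0 = (3, 7, 4).
v_2 = A·v_1 = (17, -4, -8).
v_3 = A·v_2 = (9, -5, 16).
v_4 = A·v_3 = (-1, -46, -32).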